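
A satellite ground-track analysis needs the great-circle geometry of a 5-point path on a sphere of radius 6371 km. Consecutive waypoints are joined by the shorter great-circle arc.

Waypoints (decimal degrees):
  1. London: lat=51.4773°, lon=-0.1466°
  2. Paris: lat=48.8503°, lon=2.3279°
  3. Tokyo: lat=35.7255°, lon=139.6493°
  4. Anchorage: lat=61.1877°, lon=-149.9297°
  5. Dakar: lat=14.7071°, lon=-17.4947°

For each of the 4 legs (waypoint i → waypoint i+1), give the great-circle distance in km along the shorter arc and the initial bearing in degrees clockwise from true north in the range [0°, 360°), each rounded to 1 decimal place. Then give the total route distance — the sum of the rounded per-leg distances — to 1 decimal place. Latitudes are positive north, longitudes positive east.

Leg 1: dist=341.1 km, bearing=147.9°
Leg 2: dist=9708.3 km, bearing=33.4°
Leg 3: dist=5560.2 km, bearing=36.3°
Leg 4: dist=10595.1 km, bearing=45.8°
Total: 26204.7 km

Leg 1: φ1=0.8984484, φ2=0.8525986, Δφ=-0.0458498, Δλ=0.0431882 rad; a=sin²(Δφ/2)+cosφ1·cosφ2·sin²(Δλ/2)=0.0007165379; c=2·atan2(√a, √(1-a))=0.053542846; dist=6371·c=341.121 ≈ 341.1 km; running total=341.1 km
Leg 1 bearing: y=sinΔλ·cosφ2=0.02841022, x=cosφ1·sinφ2-sinφ1·cosφ2·cosΔλ=-0.04535369; θ=atan2(y, x)=147.9364° ≈ 147.9°
Leg 2: φ1=0.8525986, φ2=0.6235276, Δφ=-0.2290710, Δλ=2.3967106 rad; a=sin²(Δφ/2)+cosφ1·cosφ2·sin²(Δλ/2)=0.4765272941; c=2·atan2(√a, √(1-a))=1.523833654; dist=6371·c=9708.344 ≈ 9708.3 km; running total=10049.4 km
Leg 2 bearing: y=sinΔλ·cosφ2=0.55032324, x=cosφ1·sinφ2-sinφ1·cosφ2·cosΔλ=0.83363089; θ=atan2(y, x)=33.4309° ≈ 33.4°
Leg 3: φ1=0.6235276, φ2=1.0679268, Δφ=0.4443992, Δλ=-5.0541070 rad; a=sin²(Δφ/2)+cosφ1·cosφ2·sin²(Δλ/2)=0.1786358732; c=2·atan2(√a, √(1-a))=0.872742107; dist=6371·c=5560.240 ≈ 5560.2 km; running total=15609.6 km
Leg 3 bearing: y=sinΔλ·cosφ2=0.45407607, x=cosφ1·sinφ2-sinφ1·cosφ2·cosΔλ=0.61702132; θ=atan2(y, x)=36.34996° ≈ 36.3°
Leg 4: φ1=1.0679268, φ2=0.2566873, Δφ=-0.8112395, Δλ=2.3114268 rad; a=sin²(Δφ/2)+cosφ1·cosφ2·sin²(Δλ/2)=0.5460443975; c=2·atan2(√a, √(1-a))=1.663015778; dist=6371·c=10595.074 ≈ 10595.1 km; running total=26204.7 km
Leg 4 bearing: y=sinΔλ·cosφ2=0.71386227, x=cosφ1·sinφ2-sinφ1·cosφ2·cosΔλ=0.69420481; θ=atan2(y, x)=45.7998° ≈ 45.8°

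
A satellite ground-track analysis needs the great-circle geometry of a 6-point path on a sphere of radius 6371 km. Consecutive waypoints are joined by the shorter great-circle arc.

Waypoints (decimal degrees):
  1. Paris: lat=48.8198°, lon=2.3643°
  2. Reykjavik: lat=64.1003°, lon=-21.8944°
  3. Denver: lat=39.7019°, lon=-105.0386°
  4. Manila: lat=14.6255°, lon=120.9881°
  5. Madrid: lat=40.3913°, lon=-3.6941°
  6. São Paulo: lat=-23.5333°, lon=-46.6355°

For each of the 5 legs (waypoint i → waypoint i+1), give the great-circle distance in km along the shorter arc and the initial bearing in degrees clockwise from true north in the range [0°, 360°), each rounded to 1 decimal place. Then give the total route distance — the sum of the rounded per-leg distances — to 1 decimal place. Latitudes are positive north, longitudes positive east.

Leg 1: φ1=0.8520663, φ2=1.1187613, Δφ=0.2666950, Δλ=-0.4233942 rad; a=sin²(Δφ/2)+cosφ1·cosφ2·sin²(Δλ/2)=0.0303740050; c=2·atan2(√a, √(1-a))=0.350351897; dist=6371·c=2232.092 ≈ 2232.1 km; running total=2232.1 km
Leg 1 bearing: y=sinΔλ·cosφ2=-0.17946127, x=cosφ1·sinφ2-sinφ1·cosφ2·cosΔλ=0.29257367; θ=atan2(y, x)=-31.5245° <0 so +360° → 328.4755° ≈ 328.5°
Leg 2: φ1=1.1187613, φ2=0.6929289, Δφ=-0.4258324, Δλ=-1.4511400 rad; a=sin²(Δφ/2)+cosφ1·cosφ2·sin²(Δλ/2)=0.1926254799; c=2·atan2(√a, √(1-a))=0.908728585; dist=6371·c=5789.510 ≈ 5789.5 km; running total=8021.6 km
Leg 2 bearing: y=sinΔλ·cosφ2=-0.76387710, x=cosφ1·sinφ2-sinφ1·cosφ2·cosΔλ=0.19640618; θ=atan2(y, x)=-75.5806° <0 so +360° → 284.4194° ≈ 284.4°
Leg 3: φ1=0.6929289, φ2=0.2552631, Δφ=-0.4376657, Δλ=3.9449101 rad; a=sin²(Δφ/2)+cosφ1·cosφ2·sin²(Δλ/2)=0.6777960910; c=2·atan2(√a, √(1-a))=1.934343911; dist=6371·c=12323.705 ≈ 12323.7 km; running total=20345.3 km
Leg 3 bearing: y=sinΔλ·cosφ2=-0.69634410, x=cosφ1·sinφ2-sinφ1·cosφ2·cosΔλ=0.62342529; θ=atan2(y, x)=-48.1624° <0 so +360° → 311.8376° ≈ 311.8°
Leg 4: φ1=0.2552631, φ2=0.7049612, Δφ=0.4496980, Δλ=-2.1761149 rad; a=sin²(Δφ/2)+cosφ1·cosφ2·sin²(Δλ/2)=0.6278626846; c=2·atan2(√a, √(1-a))=1.829394273; dist=6371·c=11655.071 ≈ 11655.1 km; running total=32000.4 km
Leg 4 bearing: y=sinΔλ·cosφ2=-0.62630975, x=cosφ1·sinφ2-sinφ1·cosφ2·cosΔλ=0.73643780; θ=atan2(y, x)=-40.3798° <0 so +360° → 319.6202° ≈ 319.6°
Leg 5: φ1=0.7049612, φ2=-0.4107336, Δφ=-1.1156947, Δλ=-0.7494688 rad; a=sin²(Δφ/2)+cosφ1·cosφ2·sin²(Δλ/2)=0.3737763276; c=2·atan2(√a, √(1-a))=1.315587637; dist=6371·c=8381.609 ≈ 8381.6 km; running total=40382.0 km
Leg 5 bearing: y=sinΔλ·cosφ2=-0.62458919, x=cosφ1·sinφ2-sinφ1·cosφ2·cosΔλ=-0.73902549; θ=atan2(y, x)=-139.7971° <0 so +360° → 220.2029° ≈ 220.2°

Leg 1: dist=2232.1 km, bearing=328.5°
Leg 2: dist=5789.5 km, bearing=284.4°
Leg 3: dist=12323.7 km, bearing=311.8°
Leg 4: dist=11655.1 km, bearing=319.6°
Leg 5: dist=8381.6 km, bearing=220.2°
Total: 40382.0 km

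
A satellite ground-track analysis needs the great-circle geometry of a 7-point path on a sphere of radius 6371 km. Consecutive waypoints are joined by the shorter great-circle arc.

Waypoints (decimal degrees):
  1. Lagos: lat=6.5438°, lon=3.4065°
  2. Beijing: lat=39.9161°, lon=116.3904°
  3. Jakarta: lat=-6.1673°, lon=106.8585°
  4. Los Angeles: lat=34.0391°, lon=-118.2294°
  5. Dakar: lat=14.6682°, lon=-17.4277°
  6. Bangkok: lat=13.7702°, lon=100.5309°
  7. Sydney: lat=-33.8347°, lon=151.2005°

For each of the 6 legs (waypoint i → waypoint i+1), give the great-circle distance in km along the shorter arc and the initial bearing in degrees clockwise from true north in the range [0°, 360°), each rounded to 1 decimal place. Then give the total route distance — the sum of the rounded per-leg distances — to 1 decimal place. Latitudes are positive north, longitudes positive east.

Leg 1: dist=11449.5 km, bearing=46.4°
Leg 2: dist=5216.7 km, bearing=193.0°
Leg 3: dist=14447.1 km, bearing=49.9°
Leg 4: dist=10061.7 km, bearing=71.9°
Leg 5: dist=12492.6 km, bearing=68.1°
Leg 6: dist=7532.5 km, bearing=136.0°
Total: 61200.1 km

Leg 1: φ1=0.1142109, φ2=0.6966674, Δφ=0.5824565, Δλ=1.9719411 rad; a=sin²(Δφ/2)+cosφ1·cosφ2·sin²(Δλ/2)=0.6122047049; c=2·atan2(√a, √(1-a))=1.797133273; dist=6371·c=11449.536 ≈ 11449.5 km; running total=11449.5 km
Leg 1 bearing: y=sinΔλ·cosφ2=0.70609748, x=cosφ1·sinφ2-sinφ1·cosφ2·cosΔλ=0.67161504; θ=atan2(y, x)=46.4337° ≈ 46.4°
Leg 2: φ1=0.6966674, φ2=-0.1076397, Δφ=-0.8043071, Δλ=-0.1663630 rad; a=sin²(Δφ/2)+cosφ1·cosφ2·sin²(Δλ/2)=0.1584587431; c=2·atan2(√a, √(1-a))=0.818821329; dist=6371·c=5216.711 ≈ 5216.7 km; running total=16666.2 km
Leg 2 bearing: y=sinΔλ·cosφ2=-0.16463830, x=cosφ1·sinφ2-sinφ1·cosφ2·cosΔλ=-0.71154234; θ=atan2(y, x)=-166.9720° <0 so +360° → 193.0280° ≈ 193.0°
Leg 3: φ1=-0.1076397, φ2=0.5940944, Δφ=0.7017341, Δλ=-3.9285250 rad; a=sin²(Δφ/2)+cosφ1·cosφ2·sin²(Δλ/2)=0.8208992235; c=2·atan2(√a, √(1-a))=2.267637466; dist=6371·c=14447.118 ≈ 14447.1 km; running total=31113.3 km
Leg 3 bearing: y=sinΔλ·cosφ2=0.58684636, x=cosφ1·sinφ2-sinφ1·cosφ2·cosΔλ=0.49366599; θ=atan2(y, x)=49.9288° ≈ 49.9°
Leg 4: φ1=0.5940944, φ2=0.2560084, Δφ=-0.3380860, Δλ=1.7593216 rad; a=sin²(Δφ/2)+cosφ1·cosφ2·sin²(Δλ/2)=0.5042473422; c=2·atan2(√a, √(1-a))=1.579291113; dist=6371·c=10061.664 ≈ 10061.7 km; running total=41175.0 km
Leg 4 bearing: y=sinΔλ·cosφ2=0.95026760, x=cosφ1·sinφ2-sinφ1·cosφ2·cosΔλ=0.31131869; θ=atan2(y, x)=71.8606° ≈ 71.9°
Leg 5: φ1=0.2560084, φ2=0.2403353, Δφ=-0.0156731, Δλ=2.0587660 rad; a=sin²(Δφ/2)+cosφ1·cosφ2·sin²(Δλ/2)=0.6901218587; c=2·atan2(√a, √(1-a))=1.960856120; dist=6371·c=12492.614 ≈ 12492.6 km; running total=53667.6 km
Leg 5 bearing: y=sinΔλ·cosφ2=0.85789935, x=cosφ1·sinφ2-sinφ1·cosφ2·cosΔλ=0.34557694; θ=atan2(y, x)=68.0596° ≈ 68.1°
Leg 6: φ1=0.2403353, φ2=-0.5905269, Δφ=-0.8308622, Δλ=0.8843514 rad; a=sin²(Δφ/2)+cosφ1·cosφ2·sin²(Δλ/2)=0.3106040239; c=2·atan2(√a, √(1-a))=1.182305697; dist=6371·c=7532.470 ≈ 7532.5 km; running total=61200.1 km
Leg 6 bearing: y=sinΔλ·cosφ2=0.64250913, x=cosφ1·sinφ2-sinφ1·cosφ2·cosΔλ=-0.66610711; θ=atan2(y, x)=136.0331° ≈ 136.0°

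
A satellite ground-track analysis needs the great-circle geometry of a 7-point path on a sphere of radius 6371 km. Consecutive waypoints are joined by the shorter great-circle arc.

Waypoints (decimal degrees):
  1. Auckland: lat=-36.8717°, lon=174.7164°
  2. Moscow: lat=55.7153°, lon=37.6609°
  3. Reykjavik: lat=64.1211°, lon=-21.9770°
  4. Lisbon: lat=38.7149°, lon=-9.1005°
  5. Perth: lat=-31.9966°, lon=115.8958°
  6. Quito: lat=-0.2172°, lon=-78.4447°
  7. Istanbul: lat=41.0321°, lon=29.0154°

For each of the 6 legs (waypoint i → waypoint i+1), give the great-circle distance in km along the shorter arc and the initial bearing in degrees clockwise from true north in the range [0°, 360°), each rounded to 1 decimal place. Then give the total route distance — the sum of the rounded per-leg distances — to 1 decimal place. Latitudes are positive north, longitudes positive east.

Leg 1: dist=16195.9 km, bearing=317.1°
Leg 2: dist=3314.9 km, bearing=310.8°
Leg 3: dist=2949.7 km, bearing=157.1°
Leg 4: dist=15045.8 km, bearing=98.9°
Leg 5: dist=16128.7 km, bearing=154.4°
Leg 6: dist=11478.4 km, bearing=47.7°
Total: 65113.4 km

Leg 1: φ1=-0.6435326, φ2=0.9724154, Δφ=1.6159480, Δλ=-2.3920697 rad; a=sin²(Δφ/2)+cosφ1·cosφ2·sin²(Δλ/2)=0.9128201095; c=2·atan2(√a, √(1-a))=2.542132330; dist=6371·c=16195.925 ≈ 16195.9 km; running total=16195.9 km
Leg 1 bearing: y=sinΔλ·cosφ2=-0.38377414, x=cosφ1·sinφ2-sinφ1·cosφ2·cosΔλ=0.41356455; θ=atan2(y, x)=-42.8603° <0 so +360° → 317.1397° ≈ 317.1°
Leg 2: φ1=0.9724154, φ2=1.1191243, Δφ=0.1467089, Δλ=-1.0408777 rad; a=sin²(Δφ/2)+cosφ1·cosφ2·sin²(Δλ/2)=0.0661661805; c=2·atan2(√a, √(1-a))=0.520304903; dist=6371·c=3314.863 ≈ 3314.9 km; running total=19510.8 km
Leg 2 bearing: y=sinΔλ·cosφ2=-0.37660778, x=cosφ1·sinφ2-sinφ1·cosφ2·cosΔλ=0.32452958; θ=atan2(y, x)=-49.2479° <0 so +360° → 310.7521° ≈ 310.8°
Leg 3: φ1=1.1191243, φ2=0.6757025, Δφ=-0.4434218, Δλ=0.2247373 rad; a=sin²(Δφ/2)+cosφ1·cosφ2·sin²(Δλ/2)=0.0526376982; c=2·atan2(√a, √(1-a))=0.462982131; dist=6371·c=2949.659 ≈ 2949.7 km; running total=22460.5 km
Leg 3 bearing: y=sinΔλ·cosφ2=0.17388291, x=cosφ1·sinφ2-sinφ1·cosφ2·cosΔλ=-0.41137892; θ=atan2(y, x)=157.0870° ≈ 157.1°
Leg 4: φ1=0.6757025, φ2=-0.5584460, Δφ=-1.2341485, Δλ=2.1815970 rad; a=sin²(Δφ/2)+cosφ1·cosφ2·sin²(Δλ/2)=0.8554607149; c=2·atan2(√a, √(1-a))=2.361603875; dist=6371·c=15045.778 ≈ 15045.8 km; running total=37506.3 km
Leg 4 bearing: y=sinΔλ·cosφ2=0.69473750, x=cosφ1·sinφ2-sinφ1·cosφ2·cosΔλ=-0.10922695; θ=atan2(y, x)=98.9349° ≈ 98.9°
Leg 5: φ1=-0.5584460, φ2=-0.0037909, Δφ=0.5546552, Δλ=-3.3918816 rad; a=sin²(Δφ/2)+cosφ1·cosφ2·sin²(Δλ/2)=0.9098197934; c=2·atan2(√a, √(1-a))=2.531577936; dist=6371·c=16128.683 ≈ 16128.7 km; running total=53635.0 km
Leg 5 bearing: y=sinΔλ·cosφ2=0.24768213, x=cosφ1·sinφ2-sinφ1·cosφ2·cosΔλ=-0.51656995; θ=atan2(y, x)=154.3835° ≈ 154.4°
Leg 6: φ1=-0.0037909, φ2=0.7161452, Δφ=0.7199361, Δλ=1.8755326 rad; a=sin²(Δφ/2)+cosφ1·cosφ2·sin²(Δλ/2)=0.6144104626; c=2·atan2(√a, √(1-a))=1.801662627; dist=6371·c=11478.393 ≈ 11478.4 km; running total=65113.4 km
Leg 6 bearing: y=sinΔλ·cosφ2=0.71958645, x=cosφ1·sinφ2-sinφ1·cosφ2·cosΔλ=0.65561904; θ=atan2(y, x)=47.6632° ≈ 47.7°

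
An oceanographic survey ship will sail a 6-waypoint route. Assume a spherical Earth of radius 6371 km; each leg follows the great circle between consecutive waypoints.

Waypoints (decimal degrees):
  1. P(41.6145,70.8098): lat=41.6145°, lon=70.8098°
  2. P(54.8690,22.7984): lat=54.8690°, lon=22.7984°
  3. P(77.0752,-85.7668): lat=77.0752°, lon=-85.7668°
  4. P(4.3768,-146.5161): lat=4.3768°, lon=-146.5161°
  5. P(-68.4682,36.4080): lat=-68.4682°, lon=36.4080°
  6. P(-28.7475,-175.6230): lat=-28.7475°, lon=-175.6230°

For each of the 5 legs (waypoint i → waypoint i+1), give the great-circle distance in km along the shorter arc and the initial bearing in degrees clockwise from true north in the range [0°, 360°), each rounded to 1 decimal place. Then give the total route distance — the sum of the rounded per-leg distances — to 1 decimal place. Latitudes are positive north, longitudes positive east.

Leg 1: φ1=0.7263100, φ2=0.9576447, Δφ=0.2313347, Δλ=-0.8379570 rad; a=sin²(Δφ/2)+cosφ1·cosφ2·sin²(Δλ/2)=0.0845248429; c=2·atan2(√a, √(1-a))=0.589982682; dist=6371·c=3758.780 ≈ 3758.8 km; running total=3758.8 km
Leg 1 bearing: y=sinΔλ·cosφ2=-0.42771768, x=cosφ1·sinφ2-sinφ1·cosφ2·cosΔλ=0.35577965; θ=atan2(y, x)=-50.2460° <0 so +360° → 309.7540° ≈ 309.8°
Leg 2: φ1=0.9576447, φ2=1.3452160, Δφ=0.3875713, Δλ=-1.8948202 rad; a=sin²(Δφ/2)+cosφ1·cosφ2·sin²(Δλ/2)=0.1219307676; c=2·atan2(√a, √(1-a))=0.713404275; dist=6371·c=4545.099 ≈ 4545.1 km; running total=8303.9 km
Leg 2 bearing: y=sinΔλ·cosφ2=-0.21203256, x=cosφ1·sinφ2-sinφ1·cosφ2·cosΔλ=0.61910970; θ=atan2(y, x)=-18.9053° <0 so +360° → 341.0947° ≈ 341.1°
Leg 3: φ1=1.3452160, φ2=0.0763896, Δφ=-1.2688264, Δλ=-1.0602753 rad; a=sin²(Δφ/2)+cosφ1·cosφ2·sin²(Δλ/2)=0.4083218186; c=2·atan2(√a, √(1-a))=1.386396709; dist=6371·c=8832.733 ≈ 8832.7 km; running total=17136.6 km
Leg 3 bearing: y=sinΔλ·cosφ2=-0.86994563, x=cosφ1·sinφ2-sinφ1·cosφ2·cosΔλ=-0.45779368; θ=atan2(y, x)=-117.7548° <0 so +360° → 242.2452° ≈ 242.2°
Leg 4: φ1=0.0763896, φ2=-1.1949955, Δφ=-1.2713851, Δλ=3.1926278 rad; a=sin²(Δφ/2)+cosφ1·cosφ2·sin²(Δλ/2)=0.7182301690; c=2·atan2(√a, √(1-a))=2.022457062; dist=6371·c=12885.074 ≈ 12885.1 km; running total=30021.7 km
Leg 4 bearing: y=sinΔλ·cosφ2=-0.01872267, x=cosφ1·sinφ2-sinφ1·cosφ2·cosΔλ=-0.89952867; θ=atan2(y, x)=-178.8076° <0 so +360° → 181.1924° ≈ 181.2°
Leg 5: φ1=-1.1949955, φ2=-0.5017385, Δφ=0.6932570, Δλ=-3.7006391 rad; a=sin²(Δφ/2)+cosφ1·cosφ2·sin²(Δλ/2)=0.4127036277; c=2·atan2(√a, √(1-a))=1.395304182; dist=6371·c=8889.483 ≈ 8889.5 km; running total=38911.2 km
Leg 5 bearing: y=sinΔλ·cosφ2=0.46500774, x=cosφ1·sinφ2-sinφ1·cosφ2·cosΔλ=-0.86792003; θ=atan2(y, x)=151.8188° ≈ 151.8°

Leg 1: dist=3758.8 km, bearing=309.8°
Leg 2: dist=4545.1 km, bearing=341.1°
Leg 3: dist=8832.7 km, bearing=242.2°
Leg 4: dist=12885.1 km, bearing=181.2°
Leg 5: dist=8889.5 km, bearing=151.8°
Total: 38911.2 km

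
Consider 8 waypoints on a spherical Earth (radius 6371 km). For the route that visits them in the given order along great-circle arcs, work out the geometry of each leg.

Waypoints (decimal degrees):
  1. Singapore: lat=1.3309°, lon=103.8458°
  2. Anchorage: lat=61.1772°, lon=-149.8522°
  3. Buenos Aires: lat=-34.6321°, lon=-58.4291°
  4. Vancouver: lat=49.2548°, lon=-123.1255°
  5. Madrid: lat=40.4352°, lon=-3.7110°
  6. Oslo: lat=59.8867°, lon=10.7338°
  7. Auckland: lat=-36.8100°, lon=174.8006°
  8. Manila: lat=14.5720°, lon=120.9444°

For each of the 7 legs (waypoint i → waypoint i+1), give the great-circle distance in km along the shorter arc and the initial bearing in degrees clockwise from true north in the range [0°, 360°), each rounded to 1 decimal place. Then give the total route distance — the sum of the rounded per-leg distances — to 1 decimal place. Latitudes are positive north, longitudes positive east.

Leg 1: φ1=0.0232286, φ2=1.0677436, Δφ=1.0445150, Δλ=-4.4278654 rad; a=sin²(Δφ/2)+cosφ1·cosφ2·sin²(Δλ/2)=0.5574703217; c=2·atan2(√a, √(1-a))=1.685991574; dist=6371·c=10741.452 ≈ 10741.5 km; running total=10741.5 km
Leg 1 bearing: y=sinΔλ·cosφ2=0.46271966, x=cosφ1·sinφ2-sinφ1·cosφ2·cosΔλ=0.87902171; θ=atan2(y, x)=27.7625° ≈ 27.8°
Leg 2: φ1=1.0677436, φ2=-0.6044442, Δφ=-1.6721877, Δλ=1.5956341 rad; a=sin²(Δφ/2)+cosφ1·cosφ2·sin²(Δλ/2)=0.7538760113; c=2·atan2(√a, √(1-a))=2.103369738; dist=6371·c=13400.569 ≈ 13400.6 km; running total=24142.1 km
Leg 2 bearing: y=sinΔλ·cosφ2=0.82256431, x=cosφ1·sinφ2-sinφ1·cosφ2·cosΔλ=-0.25607779; θ=atan2(y, x)=107.2922° ≈ 107.3°
Leg 3: φ1=-0.6044442, φ2=0.8596584, Δφ=1.4641026, Δλ=-1.1291652 rad; a=sin²(Δφ/2)+cosφ1·cosφ2·sin²(Δλ/2)=0.6005078618; c=2·atan2(√a, √(1-a))=1.773191026; dist=6371·c=11297.000 ≈ 11297.0 km; running total=35439.1 km
Leg 3 bearing: y=sinΔλ·cosφ2=-0.59007379, x=cosφ1·sinφ2-sinφ1·cosφ2·cosΔλ=0.78192429; θ=atan2(y, x)=-37.0398° <0 so +360° → 322.9602° ≈ 323.0°
Leg 4: φ1=0.8596584, φ2=0.7057274, Δφ=-0.1539311, Δλ=2.0841762 rad; a=sin²(Δφ/2)+cosφ1·cosφ2·sin²(Δλ/2)=0.3763022225; c=2·atan2(√a, √(1-a))=1.320805001; dist=6371·c=8414.849 ≈ 8414.8 km; running total=43853.9 km
Leg 4 bearing: y=sinΔλ·cosφ2=0.66302109, x=cosφ1·sinφ2-sinφ1·cosφ2·cosΔλ=0.70653979; θ=atan2(y, x)=43.1800° ≈ 43.2°
Leg 5: φ1=0.7057274, φ2=1.0452201, Δφ=0.3394927, Δλ=0.2521093 rad; a=sin²(Δφ/2)+cosφ1·cosφ2·sin²(Δλ/2)=0.0345739436; c=2·atan2(√a, √(1-a))=0.374058342; dist=6371·c=2383.126 ≈ 2383.1 km; running total=46237.0 km
Leg 5 bearing: y=sinΔλ·cosφ2=0.12515052, x=cosφ1·sinφ2-sinφ1·cosφ2·cosΔλ=0.34329534; θ=atan2(y, x)=20.0297° ≈ 20.0°
Leg 6: φ1=1.0452201, φ2=-0.6424557, Δφ=-1.6876758, Δλ=2.8635059 rad; a=sin²(Δφ/2)+cosφ1·cosφ2·sin²(Δλ/2)=0.9522746232; c=2·atan2(√a, √(1-a))=2.701117669; dist=6371·c=17208.821 ≈ 17208.8 km; running total=63445.8 km
Leg 6 bearing: y=sinΔλ·cosφ2=0.21978523, x=cosφ1·sinφ2-sinφ1·cosφ2·cosΔλ=0.36535614; θ=atan2(y, x)=31.0296° ≈ 31.0°
Leg 7: φ1=-0.6424557, φ2=0.2543294, Δφ=0.8967851, Δλ=-0.9399680 rad; a=sin²(Δφ/2)+cosφ1·cosφ2·sin²(Δλ/2)=0.3468584246; c=2·atan2(√a, √(1-a))=1.259510257; dist=6371·c=8024.340 ≈ 8024.3 km; running total=71470.1 km
Leg 7 bearing: y=sinΔλ·cosφ2=-0.78156251, x=cosφ1·sinφ2-sinφ1·cosφ2·cosΔλ=0.54346176; θ=atan2(y, x)=-55.1871° <0 so +360° → 304.8129° ≈ 304.8°

Leg 1: dist=10741.5 km, bearing=27.8°
Leg 2: dist=13400.6 km, bearing=107.3°
Leg 3: dist=11297.0 km, bearing=323.0°
Leg 4: dist=8414.8 km, bearing=43.2°
Leg 5: dist=2383.1 km, bearing=20.0°
Leg 6: dist=17208.8 km, bearing=31.0°
Leg 7: dist=8024.3 km, bearing=304.8°
Total: 71470.1 km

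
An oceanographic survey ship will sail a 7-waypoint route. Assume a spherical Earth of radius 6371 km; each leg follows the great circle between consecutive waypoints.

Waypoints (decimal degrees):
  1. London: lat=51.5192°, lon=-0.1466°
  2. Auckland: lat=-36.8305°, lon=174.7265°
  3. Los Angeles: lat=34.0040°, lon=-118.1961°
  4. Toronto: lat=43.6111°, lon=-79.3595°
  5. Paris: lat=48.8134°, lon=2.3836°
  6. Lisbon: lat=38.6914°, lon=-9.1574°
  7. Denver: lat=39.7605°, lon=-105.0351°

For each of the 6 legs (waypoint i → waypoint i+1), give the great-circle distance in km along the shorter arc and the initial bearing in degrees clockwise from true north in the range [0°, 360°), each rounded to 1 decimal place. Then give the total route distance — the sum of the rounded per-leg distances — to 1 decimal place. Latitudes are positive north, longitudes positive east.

Leg 1: dist=18332.4 km, bearing=15.9°
Leg 2: dist=10497.3 km, bearing=50.0°
Leg 3: dist=3494.7 km, bearing=60.5°
Leg 4: dist=6006.3 km, bearing=53.6°
Leg 5: dist=1454.7 km, bearing=223.6°
Leg 6: dist=7808.4 km, bearing=305.6°
Total: 47593.8 km

Leg 1: φ1=0.8991797, φ2=-0.6428135, Δφ=-1.5419932, Δλ=3.0521114 rad; a=sin²(Δφ/2)+cosφ1·cosφ2·sin²(Δλ/2)=0.9826625792; c=2·atan2(√a, √(1-a))=2.877482426; dist=6371·c=18332.441 ≈ 18332.4 km; running total=18332.4 km
Leg 1 bearing: y=sinΔλ·cosφ2=0.07152639, x=cosφ1·sinφ2-sinφ1·cosφ2·cosΔλ=0.25106038; θ=atan2(y, x)=15.9021° ≈ 15.9°
Leg 2: φ1=-0.6428135, φ2=0.5934818, Δφ=1.2362952, Δλ=-5.1124638 rad; a=sin²(Δφ/2)+cosφ1·cosφ2·sin²(Δλ/2)=0.5384010459; c=2·atan2(√a, √(1-a))=1.647674123; dist=6371·c=10497.332 ≈ 10497.3 km; running total=28829.7 km
Leg 2 bearing: y=sinΔλ·cosφ2=0.76353405, x=cosφ1·sinφ2-sinφ1·cosφ2·cosΔλ=0.64118421; θ=atan2(y, x)=49.9779° ≈ 50.0°
Leg 3: φ1=0.5934818, φ2=0.7611573, Δφ=0.1676755, Δλ=0.6778265 rad; a=sin²(Δφ/2)+cosφ1·cosφ2·sin²(Δλ/2)=0.0733561081; c=2·atan2(√a, √(1-a))=0.548537991; dist=6371·c=3494.736 ≈ 3494.7 km; running total=32324.4 km
Leg 3 bearing: y=sinΔλ·cosφ2=0.45404548, x=cosφ1·sinφ2-sinφ1·cosφ2·cosΔλ=0.25640331; θ=atan2(y, x)=60.5462° ≈ 60.5°
Leg 4: φ1=0.7611573, φ2=0.8519545, Δφ=0.0907973, Δλ=1.4266862 rad; a=sin²(Δφ/2)+cosφ1·cosφ2·sin²(Δλ/2)=0.2062178305; c=2·atan2(√a, √(1-a))=0.942750833; dist=6371·c=6006.266 ≈ 6006.3 km; running total=38330.7 km
Leg 4 bearing: y=sinΔλ·cosφ2=0.65168739, x=cosφ1·sinφ2-sinφ1·cosφ2·cosΔλ=0.47965790; θ=atan2(y, x)=53.6460° ≈ 53.6°
Leg 5: φ1=0.8519545, φ2=0.6752923, Δφ=-0.1766622, Δλ=-0.2014284 rad; a=sin²(Δφ/2)+cosφ1·cosφ2·sin²(Δλ/2)=0.0129780503; c=2·atan2(√a, √(1-a))=0.228338218; dist=6371·c=1454.743 ≈ 1454.7 km; running total=39785.4 km
Leg 5 bearing: y=sinΔλ·cosφ2=-0.15615879, x=cosφ1·sinφ2-sinφ1·cosφ2·cosΔλ=-0.16386859; θ=atan2(y, x)=-136.3801° <0 so +360° → 223.6199° ≈ 223.6°
Leg 6: φ1=0.6752923, φ2=0.6939516, Δφ=0.0186593, Δλ=-1.6733815 rad; a=sin²(Δφ/2)+cosφ1·cosφ2·sin²(Δλ/2)=0.3308131840; c=2·atan2(√a, √(1-a))=1.225608286; dist=6371·c=7808.350 ≈ 7808.4 km; running total=47593.8 km
Leg 6 bearing: y=sinΔλ·cosφ2=-0.76468326, x=cosφ1·sinφ2-sinφ1·cosφ2·cosΔλ=0.54841845; θ=atan2(y, x)=-54.3525° <0 so +360° → 305.6475° ≈ 305.6°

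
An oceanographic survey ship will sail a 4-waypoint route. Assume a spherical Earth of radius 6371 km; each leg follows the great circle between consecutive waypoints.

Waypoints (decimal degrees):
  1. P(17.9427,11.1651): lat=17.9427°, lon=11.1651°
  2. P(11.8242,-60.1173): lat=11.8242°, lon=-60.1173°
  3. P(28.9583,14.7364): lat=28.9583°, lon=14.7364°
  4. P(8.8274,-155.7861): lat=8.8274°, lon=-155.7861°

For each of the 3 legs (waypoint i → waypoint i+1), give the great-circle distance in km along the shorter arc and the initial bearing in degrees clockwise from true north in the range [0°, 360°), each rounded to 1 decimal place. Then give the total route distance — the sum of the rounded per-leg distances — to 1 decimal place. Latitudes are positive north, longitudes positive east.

Leg 1: dist=7648.0 km, bearing=276.0°
Leg 2: dist=7912.3 km, bearing=63.2°
Leg 3: dist=15692.3 km, bearing=345.0°
Total: 31252.6 km

Leg 1: φ1=0.3131592, φ2=0.2063712, Δφ=-0.1067880, Δλ=-1.2441126 rad; a=sin²(Δφ/2)+cosφ1·cosφ2·sin²(Δλ/2)=0.3190278649; c=2·atan2(√a, √(1-a))=1.200443596; dist=6371·c=7648.026 ≈ 7648.0 km; running total=7648.0 km
Leg 1 bearing: y=sinΔλ·cosφ2=-0.92701492, x=cosφ1·sinφ2-sinφ1·cosφ2·cosΔλ=0.09818193; θ=atan2(y, x)=-83.9542° <0 so +360° → 276.0458° ≈ 276.0°
Leg 2: φ1=0.2063712, φ2=0.5054177, Δφ=0.2990465, Δλ=1.3064435 rad; a=sin²(Δφ/2)+cosφ1·cosφ2·sin²(Δλ/2)=0.3385113051; c=2·atan2(√a, √(1-a))=1.241922527; dist=6371·c=7912.288 ≈ 7912.3 km; running total=15560.3 km
Leg 2 bearing: y=sinΔλ·cosφ2=0.84457736, x=cosφ1·sinφ2-sinφ1·cosφ2·cosΔλ=0.42705349; θ=atan2(y, x)=63.1769° ≈ 63.2°
Leg 3: φ1=0.5054177, φ2=0.1540672, Δφ=-0.3513505, Δλ=-2.9761791 rad; a=sin²(Δφ/2)+cosφ1·cosφ2·sin²(Δλ/2)=0.8892531739; c=2·atan2(√a, √(1-a))=2.463078815; dist=6371·c=15692.275 ≈ 15692.3 km; running total=31252.6 km
Leg 3 bearing: y=sinΔλ·cosφ2=-0.16270990, x=cosφ1·sinφ2-sinφ1·cosφ2·cosΔλ=0.60617931; θ=atan2(y, x)=-15.0251° <0 so +360° → 344.9749° ≈ 345.0°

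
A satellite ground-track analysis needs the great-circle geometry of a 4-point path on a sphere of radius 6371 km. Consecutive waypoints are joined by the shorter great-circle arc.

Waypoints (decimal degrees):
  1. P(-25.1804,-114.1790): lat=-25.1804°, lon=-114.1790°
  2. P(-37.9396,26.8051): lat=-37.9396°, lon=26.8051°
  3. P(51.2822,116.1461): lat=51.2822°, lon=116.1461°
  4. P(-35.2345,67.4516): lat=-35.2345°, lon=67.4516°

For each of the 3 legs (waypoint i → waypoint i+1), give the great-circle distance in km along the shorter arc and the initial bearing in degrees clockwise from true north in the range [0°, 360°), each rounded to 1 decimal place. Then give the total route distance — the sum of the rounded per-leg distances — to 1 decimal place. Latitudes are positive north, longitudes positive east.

Leg 1: dist=11901.7 km, bearing=148.7°
Leg 2: dist=13154.0 km, bearing=45.3°
Leg 3: dist=10728.4 km, bearing=218.1°
Total: 35784.1 km

Leg 1: φ1=-0.4394809, φ2=-0.6621709, Δφ=-0.2226900, Δλ=2.4606367 rad; a=sin²(Δφ/2)+cosφ1·cosφ2·sin²(Δλ/2)=0.6464722109; c=2·atan2(√a, √(1-a))=1.868101240; dist=6371·c=11901.673 ≈ 11901.7 km; running total=11901.7 km
Leg 1 bearing: y=sinΔλ·cosφ2=0.49648947, x=cosφ1·sinφ2-sinφ1·cosφ2·cosΔλ=-0.81711797; θ=atan2(y, x)=148.7167° ≈ 148.7°
Leg 2: φ1=-0.6621709, φ2=0.8950432, Δφ=1.5572142, Δλ=1.5592946 rad; a=sin²(Δφ/2)+cosφ1·cosφ2·sin²(Δλ/2)=0.7370196504; c=2·atan2(√a, √(1-a))=2.064668958; dist=6371·c=13154.006 ≈ 13154.0 km; running total=25055.7 km
Leg 2 bearing: y=sinΔλ·cosφ2=0.62544371, x=cosφ1·sinφ2-sinφ1·cosφ2·cosΔλ=0.61976359; θ=atan2(y, x)=45.2614° ≈ 45.3°
Leg 3: φ1=0.8950432, φ2=-0.6149580, Δφ=-1.5100013, Δλ=-0.8498794 rad; a=sin²(Δφ/2)+cosφ1·cosφ2·sin²(Δλ/2)=0.5564544549; c=2·atan2(√a, √(1-a))=1.683946525; dist=6371·c=10728.423 ≈ 10728.4 km; running total=35784.1 km
Leg 3 bearing: y=sinΔλ·cosφ2=-0.61357903, x=cosφ1·sinφ2-sinφ1·cosφ2·cosΔλ=-0.78151926; θ=atan2(y, x)=-141.8642° <0 so +360° → 218.1358° ≈ 218.1°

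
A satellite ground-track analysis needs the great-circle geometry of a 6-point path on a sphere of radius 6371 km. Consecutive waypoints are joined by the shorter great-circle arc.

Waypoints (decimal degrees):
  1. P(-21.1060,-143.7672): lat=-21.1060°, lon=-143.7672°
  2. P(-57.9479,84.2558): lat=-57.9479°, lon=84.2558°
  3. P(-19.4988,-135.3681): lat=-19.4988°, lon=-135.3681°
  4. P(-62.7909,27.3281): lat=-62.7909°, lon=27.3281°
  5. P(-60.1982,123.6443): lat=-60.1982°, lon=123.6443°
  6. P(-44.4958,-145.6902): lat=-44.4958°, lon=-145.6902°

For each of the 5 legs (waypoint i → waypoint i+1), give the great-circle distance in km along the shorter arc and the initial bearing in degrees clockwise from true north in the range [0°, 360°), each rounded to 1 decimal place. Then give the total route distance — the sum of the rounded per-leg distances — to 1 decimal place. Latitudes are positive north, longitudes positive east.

Leg 1: φ1=-0.3683692, φ2=-1.0113816, Δφ=-0.6430125, Δλ=3.9797521 rad; a=sin²(Δφ/2)+cosφ1·cosφ2·sin²(Δλ/2)=0.5129639263; c=2·atan2(√a, √(1-a))=1.596727085; dist=6371·c=10172.748 ≈ 10172.7 km; running total=10172.7 km
Leg 1 bearing: y=sinΔλ·cosφ2=-0.39452218, x=cosφ1·sinφ2-sinφ1·cosφ2·cosΔλ=-0.91852055; θ=atan2(y, x)=-156.7555° <0 so +360° → 203.2445° ≈ 203.2°
Leg 2: φ1=-1.0113816, φ2=-0.3403183, Δφ=0.6710634, Δλ=-3.8331602 rad; a=sin²(Δφ/2)+cosφ1·cosφ2·sin²(Δλ/2)=0.5512064729; c=2·atan2(√a, √(1-a))=1.673389148; dist=6371·c=10661.162 ≈ 10661.2 km; running total=20833.9 km
Leg 2 bearing: y=sinΔλ·cosφ2=0.60116968, x=cosφ1·sinφ2-sinφ1·cosφ2·cosΔλ=-0.79253177; θ=atan2(y, x)=142.8181° ≈ 142.8°
Leg 3: φ1=-0.3403183, φ2=-1.0959079, Δφ=-0.7555897, Δλ=2.8395844 rad; a=sin²(Δφ/2)+cosφ1·cosφ2·sin²(Δλ/2)=0.5573285092; c=2·atan2(√a, √(1-a))=1.685706061; dist=6371·c=10739.633 ≈ 10739.6 km; running total=31573.5 km
Leg 3 bearing: y=sinΔλ·cosφ2=0.13600040, x=cosφ1·sinφ2-sinφ1·cosφ2·cosΔλ=-0.98405166; θ=atan2(y, x)=172.1313° ≈ 172.1°
Leg 4: φ1=-1.0959079, φ2=-1.0506568, Δφ=0.0452512, Δλ=1.6810348 rad; a=sin²(Δφ/2)+cosφ1·cosφ2·sin²(Δλ/2)=0.1266364528; c=2·atan2(√a, √(1-a))=0.727668632; dist=6371·c=4635.977 ≈ 4636.0 km; running total=36209.5 km
Leg 4 bearing: y=sinΔλ·cosφ2=0.49398437, x=cosφ1·sinφ2-sinφ1·cosφ2·cosΔλ=-0.44539655; θ=atan2(y, x)=132.0391° ≈ 132.0°
Leg 5: φ1=-1.0506568, φ2=-0.7765982, Δφ=0.2740586, Δλ=-4.7007738 rad; a=sin²(Δφ/2)+cosφ1·cosφ2·sin²(Δλ/2)=0.1979745454; c=2·atan2(√a, √(1-a))=0.922221908; dist=6371·c=5875.476 ≈ 5875.5 km; running total=42085.0 km
Leg 5 bearing: y=sinΔλ·cosφ2=0.71325371, x=cosφ1·sinφ2-sinφ1·cosφ2·cosΔλ=-0.35551602; θ=atan2(y, x)=116.4936° ≈ 116.5°

Leg 1: dist=10172.7 km, bearing=203.2°
Leg 2: dist=10661.2 km, bearing=142.8°
Leg 3: dist=10739.6 km, bearing=172.1°
Leg 4: dist=4636.0 km, bearing=132.0°
Leg 5: dist=5875.5 km, bearing=116.5°
Total: 42085.0 km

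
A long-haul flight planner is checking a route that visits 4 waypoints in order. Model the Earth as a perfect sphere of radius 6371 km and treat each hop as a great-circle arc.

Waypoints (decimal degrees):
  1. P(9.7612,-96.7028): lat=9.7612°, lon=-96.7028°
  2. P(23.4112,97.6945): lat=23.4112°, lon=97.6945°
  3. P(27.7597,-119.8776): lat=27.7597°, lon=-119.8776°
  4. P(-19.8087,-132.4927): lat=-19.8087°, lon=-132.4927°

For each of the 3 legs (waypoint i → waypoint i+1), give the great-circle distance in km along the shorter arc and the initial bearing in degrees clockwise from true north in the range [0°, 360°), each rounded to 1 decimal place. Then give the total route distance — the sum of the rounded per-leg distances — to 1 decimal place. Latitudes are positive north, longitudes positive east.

Leg 1: dist=16007.8 km, bearing=337.2°
Leg 2: dist=13042.6 km, bearing=37.4°
Leg 3: dist=5460.8 km, bearing=195.8°
Total: 34511.2 km

Leg 1: φ1=0.1703651, φ2=0.4086025, Δφ=0.2382374, Δλ=3.3928729 rad; a=sin²(Δφ/2)+cosφ1·cosφ2·sin²(Δλ/2)=0.9043127264; c=2·atan2(√a, √(1-a))=2.512608298; dist=6371·c=16007.827 ≈ 16007.8 km; running total=16007.8 km
Leg 1 bearing: y=sinΔλ·cosφ2=-0.22817510, x=cosφ1·sinφ2-sinφ1·cosφ2·cosΔλ=0.54227392; θ=atan2(y, x)=-22.8201° <0 so +360° → 337.1799° ≈ 337.2°
Leg 2: φ1=0.4086025, φ2=0.4844982, Δφ=0.0758956, Δλ=-3.7973495 rad; a=sin²(Δφ/2)+cosφ1·cosφ2·sin²(Δλ/2)=0.7292836907; c=2·atan2(√a, √(1-a))=2.047178742; dist=6371·c=13042.576 ≈ 13042.6 km; running total=29050.4 km
Leg 2 bearing: y=sinΔλ·cosφ2=0.53958136, x=cosφ1·sinφ2-sinφ1·cosφ2·cosΔλ=0.70609342; θ=atan2(y, x)=37.3863° ≈ 37.4°
Leg 3: φ1=0.4844982, φ2=-0.3457270, Δφ=-0.8302252, Δλ=-0.2201750 rad; a=sin²(Δφ/2)+cosφ1·cosφ2·sin²(Δλ/2)=0.1726943931; c=2·atan2(√a, √(1-a))=0.857128112; dist=6371·c=5460.763 ≈ 5460.8 km; running total=34511.2 km
Leg 3 bearing: y=sinΔλ·cosφ2=-0.20547753, x=cosφ1·sinφ2-sinφ1·cosφ2·cosΔλ=-0.72750474; θ=atan2(y, x)=-164.2281° <0 so +360° → 195.7719° ≈ 195.8°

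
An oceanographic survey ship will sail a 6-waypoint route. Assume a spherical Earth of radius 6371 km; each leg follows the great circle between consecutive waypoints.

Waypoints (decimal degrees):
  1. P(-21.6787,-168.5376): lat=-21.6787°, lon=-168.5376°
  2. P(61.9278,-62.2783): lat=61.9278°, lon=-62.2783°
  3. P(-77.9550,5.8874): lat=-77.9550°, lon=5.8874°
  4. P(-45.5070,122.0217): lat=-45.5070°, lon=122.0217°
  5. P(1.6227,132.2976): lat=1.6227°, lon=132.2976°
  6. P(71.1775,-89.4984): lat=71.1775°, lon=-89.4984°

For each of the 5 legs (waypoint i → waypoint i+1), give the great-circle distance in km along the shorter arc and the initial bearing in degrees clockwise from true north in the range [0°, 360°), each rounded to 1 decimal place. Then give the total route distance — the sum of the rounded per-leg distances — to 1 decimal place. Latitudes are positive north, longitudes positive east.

Leg 1: dist=12969.8 km, bearing=30.4°
Leg 2: dist=16204.6 km, bearing=159.9°
Leg 3: dist=5639.0 km, bearing=125.6°
Leg 4: dist=5337.6 km, bearing=13.9°
Leg 5: dist=11379.2 km, bearing=12.7°
Total: 51530.2 km

Leg 1: φ1=-0.3783647, φ2=1.0808440, Δφ=1.4592087, Δλ=1.8545746 rad; a=sin²(Δφ/2)+cosφ1·cosφ2·sin²(Δλ/2)=0.7241902091; c=2·atan2(√a, √(1-a))=2.035748909; dist=6371·c=12969.756 ≈ 12969.8 km; running total=12969.8 km
Leg 1 bearing: y=sinΔλ·cosφ2=0.45176254, x=cosφ1·sinφ2-sinφ1·cosφ2·cosΔλ=0.77127531; θ=atan2(y, x)=30.3590° ≈ 30.4°
Leg 2: φ1=1.0808440, φ2=-1.3605714, Δφ=-2.4414154, Δλ=1.1897159 rad; a=sin²(Δφ/2)+cosφ1·cosφ2·sin²(Δλ/2)=0.9132029813; c=2·atan2(√a, √(1-a))=2.543490908; dist=6371·c=16204.581 ≈ 16204.6 km; running total=29174.4 km
Leg 2 bearing: y=sinΔλ·cosφ2=0.19370987, x=cosφ1·sinφ2-sinφ1·cosφ2·cosΔλ=-0.52870566; θ=atan2(y, x)=159.8779° ≈ 159.9°
Leg 3: φ1=-1.3605714, φ2=-0.7942470, Δφ=0.5663244, Δλ=2.0269259 rad; a=sin²(Δφ/2)+cosφ1·cosφ2·sin²(Δλ/2)=0.1833936630; c=2·atan2(√a, √(1-a))=0.885099267; dist=6371·c=5638.967 ≈ 5639.0 km; running total=34813.4 km
Leg 3 bearing: y=sinΔλ·cosφ2=0.62917290, x=cosφ1·sinφ2-sinφ1·cosφ2·cosΔλ=-0.45075844; θ=atan2(y, x)=125.6190° ≈ 125.6°
Leg 4: φ1=-0.7942470, φ2=0.0283215, Δφ=0.8225684, Δλ=0.1793483 rad; a=sin²(Δφ/2)+cosφ1·cosφ2·sin²(Δλ/2)=0.1654477563; c=2·atan2(√a, √(1-a))=0.837793187; dist=6371·c=5337.580 ≈ 5337.6 km; running total=40151.0 km
Leg 4 bearing: y=sinΔλ·cosφ2=0.17831681, x=cosφ1·sinφ2-sinφ1·cosφ2·cosΔλ=0.72145845; θ=atan2(y, x)=13.8831° ≈ 13.9°
Leg 5: φ1=0.0283215, φ2=1.2422817, Δφ=1.2139603, Δλ=-3.8710705 rad; a=sin²(Δφ/2)+cosφ1·cosφ2·sin²(Δλ/2)=0.6068168437; c=2·atan2(√a, √(1-a))=1.786089341; dist=6371·c=11379.175 ≈ 11379.2 km; running total=51530.2 km
Leg 5 bearing: y=sinΔλ·cosφ2=0.21503152, x=cosφ1·sinφ2-sinφ1·cosφ2·cosΔλ=0.95295440; θ=atan2(y, x)=12.7157° ≈ 12.7°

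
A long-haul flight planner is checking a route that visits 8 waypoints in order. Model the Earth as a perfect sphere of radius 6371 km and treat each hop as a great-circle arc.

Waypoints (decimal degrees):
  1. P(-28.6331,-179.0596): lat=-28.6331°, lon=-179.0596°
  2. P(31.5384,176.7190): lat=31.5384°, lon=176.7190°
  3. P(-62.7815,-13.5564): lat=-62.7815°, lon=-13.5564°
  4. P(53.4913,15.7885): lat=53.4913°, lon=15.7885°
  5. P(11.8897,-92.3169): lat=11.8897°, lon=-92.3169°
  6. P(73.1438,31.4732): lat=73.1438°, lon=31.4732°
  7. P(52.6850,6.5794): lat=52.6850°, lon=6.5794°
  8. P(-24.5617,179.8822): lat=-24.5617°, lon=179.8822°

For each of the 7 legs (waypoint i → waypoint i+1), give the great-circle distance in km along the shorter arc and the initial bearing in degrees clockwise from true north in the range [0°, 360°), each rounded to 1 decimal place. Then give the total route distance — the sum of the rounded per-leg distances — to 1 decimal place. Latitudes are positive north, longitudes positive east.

Leg 1: φ1=-0.4997419, φ2=0.5504489, Δφ=1.0501908, Δλ=6.2095080 rad; a=sin²(Δφ/2)+cosφ1·cosφ2·sin²(Δλ/2)=0.2523119524; c=2·atan2(√a, √(1-a))=1.052528598; dist=6371·c=6705.660 ≈ 6705.7 km; running total=6705.7 km
Leg 1 bearing: y=sinΔλ·cosφ2=-0.06273764, x=cosφ1·sinφ2-sinφ1·cosφ2·cosΔλ=0.86641013; θ=atan2(y, x)=-4.1416° <0 so +360° → 355.8584° ≈ 355.9°
Leg 2: φ1=0.5504489, φ2=-1.0957439, Δφ=-1.6461928, Δλ=-3.3209322 rad; a=sin²(Δφ/2)+cosφ1·cosφ2·sin²(Δλ/2)=0.9243611105; c=2·atan2(√a, √(1-a))=2.584360718; dist=6371·c=16464.962 ≈ 16465.0 km; running total=23170.7 km
Leg 2 bearing: y=sinΔλ·cosφ2=0.08158824, x=cosφ1·sinφ2-sinφ1·cosφ2·cosΔλ=-0.52250737; θ=atan2(y, x)=171.1251° ≈ 171.1°
Leg 3: φ1=-1.0957439, φ2=0.9335993, Δφ=2.0293432, Δλ=0.5121651 rad; a=sin²(Δφ/2)+cosφ1·cosφ2·sin²(Δλ/2)=0.7387811763; c=2·atan2(√a, √(1-a))=2.068674466; dist=6371·c=13179.525 ≈ 13179.5 km; running total=36350.2 km
Leg 3 bearing: y=sinΔλ·cosφ2=0.29156206, x=cosφ1·sinφ2-sinφ1·cosφ2·cosΔλ=0.82880985; θ=atan2(y, x)=19.3811° ≈ 19.4°
Leg 4: φ1=0.9335993, φ2=0.2075144, Δφ=-0.7260849, Δλ=-1.8867952 rad; a=sin²(Δφ/2)+cosφ1·cosφ2·sin²(Δλ/2)=0.5076617043; c=2·atan2(√a, √(1-a))=1.586120335; dist=6371·c=10105.173 ≈ 10105.2 km; running total=46455.4 km
Leg 4 bearing: y=sinΔλ·cosφ2=-0.93009475, x=cosφ1·sinφ2-sinφ1·cosφ2·cosΔλ=0.36699994; θ=atan2(y, x)=-68.4666° <0 so +360° → 291.5334° ≈ 291.5°
Leg 5: φ1=0.2075144, φ2=1.2766001, Δφ=1.0690857, Δλ=2.1605448 rad; a=sin²(Δφ/2)+cosφ1·cosφ2·sin²(Δλ/2)=0.4803157800; c=2·atan2(√a, √(1-a))=1.531417710; dist=6371·c=9756.662 ≈ 9756.7 km; running total=56212.1 km
Leg 5 bearing: y=sinΔλ·cosφ2=0.24098899, x=cosφ1·sinφ2-sinφ1·cosφ2·cosΔλ=0.96972905; θ=atan2(y, x)=13.9560° ≈ 14.0°
Leg 6: φ1=1.2766001, φ2=0.9195267, Δφ=-0.3570734, Δλ=-0.4344788 rad; a=sin²(Δφ/2)+cosφ1·cosφ2·sin²(Δλ/2)=0.0397039763; c=2·atan2(√a, √(1-a))=0.401202513; dist=6371·c=2556.061 ≈ 2556.1 km; running total=58768.2 km
Leg 6 bearing: y=sinΔλ·cosφ2=-0.25517099, x=cosφ1·sinφ2-sinφ1·cosφ2·cosΔλ=-0.29563161; θ=atan2(y, x)=-139.2013° <0 so +360° → 220.7987° ≈ 220.8°
Leg 7: φ1=0.9195267, φ2=-0.4286825, Δφ=-1.3482093, Δλ=3.0247045 rad; a=sin²(Δφ/2)+cosφ1·cosφ2·sin²(Δλ/2)=0.9390865346; c=2·atan2(√a, √(1-a))=2.642825743; dist=6371·c=16837.443 ≈ 16837.4 km; running total=75605.6 km
Leg 7 bearing: y=sinΔλ·cosφ2=0.10606955, x=cosφ1·sinφ2-sinφ1·cosφ2·cosΔλ=0.46643468; θ=atan2(y, x)=12.8115° ≈ 12.8°

Leg 1: dist=6705.7 km, bearing=355.9°
Leg 2: dist=16465.0 km, bearing=171.1°
Leg 3: dist=13179.5 km, bearing=19.4°
Leg 4: dist=10105.2 km, bearing=291.5°
Leg 5: dist=9756.7 km, bearing=14.0°
Leg 6: dist=2556.1 km, bearing=220.8°
Leg 7: dist=16837.4 km, bearing=12.8°
Total: 75605.6 km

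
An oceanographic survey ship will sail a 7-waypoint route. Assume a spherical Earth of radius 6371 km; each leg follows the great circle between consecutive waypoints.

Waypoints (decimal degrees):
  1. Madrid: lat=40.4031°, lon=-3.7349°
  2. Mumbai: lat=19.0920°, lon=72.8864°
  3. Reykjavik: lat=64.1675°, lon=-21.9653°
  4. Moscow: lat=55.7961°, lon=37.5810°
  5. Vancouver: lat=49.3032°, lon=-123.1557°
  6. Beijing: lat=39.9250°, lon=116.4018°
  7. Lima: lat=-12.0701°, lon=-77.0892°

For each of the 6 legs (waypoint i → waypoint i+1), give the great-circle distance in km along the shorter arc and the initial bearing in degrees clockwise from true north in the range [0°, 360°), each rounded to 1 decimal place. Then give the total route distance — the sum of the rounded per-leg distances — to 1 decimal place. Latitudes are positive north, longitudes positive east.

Leg 1: φ1=0.7051671, φ2=0.3332183, Δφ=-0.3719489, Δλ=1.3372940 rad; a=sin²(Δφ/2)+cosφ1·cosφ2·sin²(Δλ/2)=0.3107431268; c=2·atan2(√a, √(1-a))=1.182606285; dist=6371·c=7534.385 ≈ 7534.4 km; running total=7534.4 km
Leg 1 bearing: y=sinΔλ·cosφ2=0.91934929, x=cosφ1·sinφ2-sinφ1·cosφ2·cosΔλ=0.10735091; θ=atan2(y, x)=83.3398° ≈ 83.3°
Leg 2: φ1=0.3332183, φ2=1.1199341, Δφ=0.7867159, Δλ=-1.6554745 rad; a=sin²(Δφ/2)+cosφ1·cosφ2·sin²(Δλ/2)=0.3702128680; c=2·atan2(√a, √(1-a))=1.308214997; dist=6371·c=8334.638 ≈ 8334.6 km; running total=15869.0 km
Leg 2 bearing: y=sinΔλ·cosφ2=-0.43418043, x=cosφ1·sinφ2-sinφ1·cosφ2·cosΔλ=0.86261727; θ=atan2(y, x)=-26.7174° <0 so +360° → 333.2826° ≈ 333.3°
Leg 3: φ1=1.1199341, φ2=0.9738257, Δφ=-0.1461085, Δλ=1.0392790 rad; a=sin²(Δφ/2)+cosφ1·cosφ2·sin²(Δλ/2)=0.0657264054; c=2·atan2(√a, √(1-a))=0.518532959; dist=6371·c=3303.573 ≈ 3303.6 km; running total=19172.6 km
Leg 3 bearing: y=sinΔλ·cosφ2=0.48458633, x=cosφ1·sinφ2-sinφ1·cosφ2·cosΔλ=0.10393204; θ=atan2(y, x)=77.8948° ≈ 77.9°
Leg 4: φ1=0.9738257, φ2=0.8605032, Δφ=-0.1133225, Δλ=-2.8053846 rad; a=sin²(Δφ/2)+cosφ1·cosφ2·sin²(Δλ/2)=0.3594926235; c=2·atan2(√a, √(1-a))=1.285945020; dist=6371·c=8192.756 ≈ 8192.8 km; running total=27365.4 km
Leg 4 bearing: y=sinΔλ·cosφ2=-0.21511968, x=cosφ1·sinφ2-sinφ1·cosφ2·cosΔλ=0.93528297; θ=atan2(y, x)=-12.9530° <0 so +360° → 347.0470° ≈ 347.0°
Leg 5: φ1=0.8605032, φ2=0.6968227, Δφ=-0.1636805, Δλ=4.1810671 rad; a=sin²(Δφ/2)+cosφ1·cosφ2·sin²(Δλ/2)=0.3833905131; c=2·atan2(√a, √(1-a))=1.335409694; dist=6371·c=8507.895 ≈ 8507.9 km; running total=35873.3 km
Leg 5 bearing: y=sinΔλ·cosφ2=-0.66116092, x=cosφ1·sinφ2-sinφ1·cosφ2·cosΔλ=0.71307443; θ=atan2(y, x)=-42.8366° <0 so +360° → 317.1634° ≈ 317.2°
Leg 6: φ1=0.6968227, φ2=-0.2106630, Δφ=-0.9074857, Δλ=-3.3770550 rad; a=sin²(Δφ/2)+cosφ1·cosφ2·sin²(Δλ/2)=0.9317202570; c=2·atan2(√a, √(1-a))=2.612847017; dist=6371·c=16646.448 ≈ 16646.4 km; running total=52519.7 km
Leg 6 bearing: y=sinΔλ·cosφ2=0.22813510, x=cosφ1·sinφ2-sinφ1·cosφ2·cosΔλ=0.44991650; θ=atan2(y, x)=26.8878° ≈ 26.9°

Leg 1: dist=7534.4 km, bearing=83.3°
Leg 2: dist=8334.6 km, bearing=333.3°
Leg 3: dist=3303.6 km, bearing=77.9°
Leg 4: dist=8192.8 km, bearing=347.0°
Leg 5: dist=8507.9 km, bearing=317.2°
Leg 6: dist=16646.4 km, bearing=26.9°
Total: 52519.7 km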